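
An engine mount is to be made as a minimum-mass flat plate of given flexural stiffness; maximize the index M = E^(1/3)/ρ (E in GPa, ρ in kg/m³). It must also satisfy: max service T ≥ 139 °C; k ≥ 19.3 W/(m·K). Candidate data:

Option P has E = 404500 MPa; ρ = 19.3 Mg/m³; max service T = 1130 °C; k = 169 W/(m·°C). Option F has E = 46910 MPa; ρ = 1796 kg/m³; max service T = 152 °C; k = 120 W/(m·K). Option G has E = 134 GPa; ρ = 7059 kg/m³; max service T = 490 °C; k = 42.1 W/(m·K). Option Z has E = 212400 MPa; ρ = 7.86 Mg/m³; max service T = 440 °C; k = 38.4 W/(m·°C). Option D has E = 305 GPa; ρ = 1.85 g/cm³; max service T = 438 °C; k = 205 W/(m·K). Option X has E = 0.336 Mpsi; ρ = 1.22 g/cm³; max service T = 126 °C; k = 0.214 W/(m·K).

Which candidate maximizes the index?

option D

Screen on constraints: max service T ≥ 139 °C; k ≥ 19.3 W/(m·K). Survivors: option P, option F, option G, option Z, option D.
Normalizing units and computing the index:
  option P: E = 404.5 GPa, ρ = 19300 kg/m³
  option F: E = 46.91 GPa, ρ = 1796 kg/m³
  option G: E = 134.0 GPa, ρ = 7059 kg/m³
  option Z: E = 212.4 GPa, ρ = 7860 kg/m³
  option D: E = 305.0 GPa, ρ = 1850 kg/m³
  option D: M = 3.64×10⁻³
  option F: M = 2.01×10⁻³
  option Z: M = 0.759×10⁻³
  option G: M = 0.725×10⁻³
  option P: M = 0.383×10⁻³
Highest index: option D.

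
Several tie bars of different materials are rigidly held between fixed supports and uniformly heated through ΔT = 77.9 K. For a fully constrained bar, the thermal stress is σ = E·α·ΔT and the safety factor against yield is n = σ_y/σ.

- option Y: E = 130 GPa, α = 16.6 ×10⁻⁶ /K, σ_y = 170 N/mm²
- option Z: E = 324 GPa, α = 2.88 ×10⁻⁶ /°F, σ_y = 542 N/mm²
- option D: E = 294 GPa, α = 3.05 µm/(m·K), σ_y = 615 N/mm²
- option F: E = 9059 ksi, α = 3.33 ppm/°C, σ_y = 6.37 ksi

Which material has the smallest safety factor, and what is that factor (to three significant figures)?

option Y, n = 1.01

In consistent units (E in GPa, α in ×10⁻⁶/K, σ_y in MPa):
  option Y: E = 130.0, α = 16.6, σ_y = 170.0 → σ = 168 MPa, n = 1.01
  option Z: E = 324.0, α = 5.18, σ_y = 542.0 → σ = 131 MPa, n = 4.14
  option D: E = 294.0, α = 3.05, σ_y = 615.0 → σ = 69.9 MPa, n = 8.80
  option F: E = 62.46, α = 3.33, σ_y = 43.92 → σ = 16.2 MPa, n = 2.71
Smallest n: option Y with n = 1.01.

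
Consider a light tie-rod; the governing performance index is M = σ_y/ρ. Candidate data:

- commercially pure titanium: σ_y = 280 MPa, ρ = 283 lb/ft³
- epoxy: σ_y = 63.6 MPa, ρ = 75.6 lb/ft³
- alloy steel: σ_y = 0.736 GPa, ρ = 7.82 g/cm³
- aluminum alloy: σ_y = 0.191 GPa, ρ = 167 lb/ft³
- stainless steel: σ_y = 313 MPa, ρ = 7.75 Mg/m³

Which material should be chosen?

alloy steel

In SI units:
  commercially pure titanium: σ_y = 280.0 MPa, ρ = 4533 kg/m³
  epoxy: σ_y = 63.60 MPa, ρ = 1211 kg/m³
  alloy steel: σ_y = 736.0 MPa, ρ = 7820 kg/m³
  aluminum alloy: σ_y = 191.0 MPa, ρ = 2675 kg/m³
  stainless steel: σ_y = 313.0 MPa, ρ = 7750 kg/m³
  alloy steel: M = 94.1 kN·m/kg
  aluminum alloy: M = 71.4 kN·m/kg
  commercially pure titanium: M = 61.8 kN·m/kg
  epoxy: M = 52.5 kN·m/kg
  stainless steel: M = 40.4 kN·m/kg
Alloy steel has the largest M.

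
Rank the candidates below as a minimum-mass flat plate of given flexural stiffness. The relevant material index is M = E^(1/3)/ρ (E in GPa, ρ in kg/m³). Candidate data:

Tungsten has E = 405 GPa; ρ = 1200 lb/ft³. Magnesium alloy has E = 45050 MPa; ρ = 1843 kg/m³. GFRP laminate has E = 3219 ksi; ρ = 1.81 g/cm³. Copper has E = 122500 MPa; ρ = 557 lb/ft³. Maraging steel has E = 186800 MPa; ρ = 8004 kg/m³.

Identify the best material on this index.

magnesium alloy

In SI units:
  tungsten: E = 405.0 GPa, ρ = 19220 kg/m³
  magnesium alloy: E = 45.05 GPa, ρ = 1843 kg/m³
  GFRP laminate: E = 22.19 GPa, ρ = 1810 kg/m³
  copper: E = 122.5 GPa, ρ = 8922 kg/m³
  maraging steel: E = 186.8 GPa, ρ = 8004 kg/m³
  magnesium alloy: M = 1.93×10⁻³
  GFRP laminate: M = 1.55×10⁻³
  maraging steel: M = 0.714×10⁻³
  copper: M = 0.557×10⁻³
  tungsten: M = 0.385×10⁻³
Magnesium alloy ranks first.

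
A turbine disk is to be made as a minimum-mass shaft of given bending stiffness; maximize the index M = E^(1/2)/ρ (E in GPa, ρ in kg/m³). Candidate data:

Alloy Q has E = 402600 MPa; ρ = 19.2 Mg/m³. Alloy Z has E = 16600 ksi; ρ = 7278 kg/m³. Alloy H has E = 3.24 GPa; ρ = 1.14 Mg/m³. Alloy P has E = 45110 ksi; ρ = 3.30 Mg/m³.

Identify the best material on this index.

In SI units:
  alloy Q: E = 402.6 GPa, ρ = 19200 kg/m³
  alloy Z: E = 114.5 GPa, ρ = 7278 kg/m³
  alloy H: E = 3.240 GPa, ρ = 1140 kg/m³
  alloy P: E = 311.0 GPa, ρ = 3300 kg/m³
  alloy P: M = 5.34×10⁻³
  alloy H: M = 1.58×10⁻³
  alloy Z: M = 1.47×10⁻³
  alloy Q: M = 1.05×10⁻³
Alloy P has the largest M.

alloy P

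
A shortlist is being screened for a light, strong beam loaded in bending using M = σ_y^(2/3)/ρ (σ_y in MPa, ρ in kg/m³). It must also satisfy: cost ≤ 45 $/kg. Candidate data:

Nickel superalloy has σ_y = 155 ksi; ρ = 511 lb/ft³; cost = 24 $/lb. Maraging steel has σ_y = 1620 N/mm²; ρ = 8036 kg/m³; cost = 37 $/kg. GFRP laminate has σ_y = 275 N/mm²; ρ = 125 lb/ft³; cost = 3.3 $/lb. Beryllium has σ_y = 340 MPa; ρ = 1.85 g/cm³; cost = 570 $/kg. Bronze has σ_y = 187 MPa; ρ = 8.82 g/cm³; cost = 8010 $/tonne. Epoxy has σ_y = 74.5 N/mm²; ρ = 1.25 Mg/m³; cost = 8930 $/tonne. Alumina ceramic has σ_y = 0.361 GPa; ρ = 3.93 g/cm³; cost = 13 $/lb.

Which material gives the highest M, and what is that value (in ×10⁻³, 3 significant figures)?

Screen on constraints: cost ≤ 45 $/kg. Survivors: maraging steel, GFRP laminate, bronze, epoxy, alumina ceramic.
Putting every candidate on a common basis:
  maraging steel: σ_y = 1620 MPa, ρ = 8036 kg/m³
  GFRP laminate: σ_y = 275.0 MPa, ρ = 2002 kg/m³
  bronze: σ_y = 187.0 MPa, ρ = 8820 kg/m³
  epoxy: σ_y = 74.50 MPa, ρ = 1250 kg/m³
  alumina ceramic: σ_y = 361.0 MPa, ρ = 3930 kg/m³
  GFRP laminate: M = 21.1×10⁻³
  maraging steel: M = 17.2×10⁻³
  epoxy: M = 14.2×10⁻³
  alumina ceramic: M = 12.9×10⁻³
  bronze: M = 3.71×10⁻³
Highest index: GFRP laminate.

GFRP laminate, M = 21.1×10⁻³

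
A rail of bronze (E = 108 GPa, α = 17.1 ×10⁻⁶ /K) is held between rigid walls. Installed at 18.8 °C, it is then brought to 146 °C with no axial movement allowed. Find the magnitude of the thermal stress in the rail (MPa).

235 MPa

ΔT = 127.2 K. Constrained thermal stress σ = E·α·ΔT = 108.0×10³ MPa × 17.1×10⁻⁶ × 127.2 = 235 MPa (compressive).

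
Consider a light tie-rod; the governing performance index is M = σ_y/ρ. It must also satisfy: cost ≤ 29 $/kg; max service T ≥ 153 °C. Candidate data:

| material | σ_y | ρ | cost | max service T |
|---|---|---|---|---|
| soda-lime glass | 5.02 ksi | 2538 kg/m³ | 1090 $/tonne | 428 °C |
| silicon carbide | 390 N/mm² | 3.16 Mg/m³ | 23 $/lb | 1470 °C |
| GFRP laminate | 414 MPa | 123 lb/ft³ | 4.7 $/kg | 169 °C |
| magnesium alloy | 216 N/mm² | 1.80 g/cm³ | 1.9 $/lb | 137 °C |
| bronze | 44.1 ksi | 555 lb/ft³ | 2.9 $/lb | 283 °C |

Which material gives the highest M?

Screen on constraints: cost ≤ 29 $/kg; max service T ≥ 153 °C. Survivors: soda-lime glass, GFRP laminate, bronze.
Convert each candidate to consistent units, then evaluate M:
  soda-lime glass: σ_y = 34.61 MPa, ρ = 2538 kg/m³
  GFRP laminate: σ_y = 414.0 MPa, ρ = 1970 kg/m³
  bronze: σ_y = 304.1 MPa, ρ = 8890 kg/m³
  GFRP laminate: M = 210 kN·m/kg
  bronze: M = 34.2 kN·m/kg
  soda-lime glass: M = 13.6 kN·m/kg
GFRP laminate ranks first.

GFRP laminate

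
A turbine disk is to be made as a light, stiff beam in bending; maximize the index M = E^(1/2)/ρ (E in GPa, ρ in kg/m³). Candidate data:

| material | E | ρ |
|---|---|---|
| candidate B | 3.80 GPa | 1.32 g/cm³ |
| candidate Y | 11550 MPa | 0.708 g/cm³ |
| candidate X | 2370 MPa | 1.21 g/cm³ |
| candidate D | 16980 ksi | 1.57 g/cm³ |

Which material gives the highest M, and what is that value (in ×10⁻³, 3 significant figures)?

Putting every candidate on a common basis:
  candidate B: E = 3.800 GPa, ρ = 1320 kg/m³
  candidate Y: E = 11.55 GPa, ρ = 708.0 kg/m³
  candidate X: E = 2.370 GPa, ρ = 1210 kg/m³
  candidate D: E = 117.1 GPa, ρ = 1570 kg/m³
  candidate D: M = 6.89×10⁻³
  candidate Y: M = 4.80×10⁻³
  candidate B: M = 1.48×10⁻³
  candidate X: M = 1.27×10⁻³
Candidate D ranks first.

candidate D, M = 6.89×10⁻³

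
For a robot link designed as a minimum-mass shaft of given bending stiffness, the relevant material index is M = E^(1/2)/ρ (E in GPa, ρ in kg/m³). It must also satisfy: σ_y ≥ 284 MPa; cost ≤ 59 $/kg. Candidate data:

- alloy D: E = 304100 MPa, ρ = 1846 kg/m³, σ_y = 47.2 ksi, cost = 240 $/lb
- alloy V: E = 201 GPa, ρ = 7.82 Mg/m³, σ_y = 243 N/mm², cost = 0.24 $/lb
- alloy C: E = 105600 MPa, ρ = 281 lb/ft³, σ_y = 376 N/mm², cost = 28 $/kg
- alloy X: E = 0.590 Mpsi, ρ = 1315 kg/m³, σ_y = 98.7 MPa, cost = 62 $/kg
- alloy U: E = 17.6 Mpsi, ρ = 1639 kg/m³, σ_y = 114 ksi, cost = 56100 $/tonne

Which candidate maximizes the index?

alloy U

Screen on constraints: σ_y ≥ 284 MPa; cost ≤ 59 $/kg. Survivors: alloy C, alloy U.
Normalizing units and computing the index:
  alloy C: E = 105.6 GPa, ρ = 4501 kg/m³
  alloy U: E = 121.3 GPa, ρ = 1639 kg/m³
  alloy U: M = 6.72×10⁻³
  alloy C: M = 2.28×10⁻³
Highest index: alloy U.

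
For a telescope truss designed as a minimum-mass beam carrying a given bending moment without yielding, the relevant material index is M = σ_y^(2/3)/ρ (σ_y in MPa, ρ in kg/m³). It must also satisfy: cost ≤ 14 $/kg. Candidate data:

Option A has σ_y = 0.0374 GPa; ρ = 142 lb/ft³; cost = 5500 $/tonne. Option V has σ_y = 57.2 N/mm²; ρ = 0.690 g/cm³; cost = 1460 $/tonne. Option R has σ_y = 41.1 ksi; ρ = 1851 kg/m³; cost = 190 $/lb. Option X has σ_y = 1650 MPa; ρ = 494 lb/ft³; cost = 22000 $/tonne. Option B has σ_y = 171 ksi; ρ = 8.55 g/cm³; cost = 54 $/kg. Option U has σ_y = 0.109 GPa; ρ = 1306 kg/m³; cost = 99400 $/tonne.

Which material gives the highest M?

option V

Screen on constraints: cost ≤ 14 $/kg. Survivors: option A, option V.
In SI units:
  option A: σ_y = 37.40 MPa, ρ = 2275 kg/m³
  option V: σ_y = 57.20 MPa, ρ = 690.0 kg/m³
  option V: M = 21.5×10⁻³
  option A: M = 4.92×10⁻³
The maximum is for option V.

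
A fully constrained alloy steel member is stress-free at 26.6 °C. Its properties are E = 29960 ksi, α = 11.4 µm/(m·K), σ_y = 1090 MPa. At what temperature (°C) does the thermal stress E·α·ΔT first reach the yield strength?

E = 29960 ksi = 206.6 GPa.
E·α·ΔT = 1090 MPa ⇒ ΔT = 1090 / (206.6×10³ × 11.4×10⁻⁶) = 462.9 K.
T = 26.6 + 462.9 = 489.5 °C.

489 °C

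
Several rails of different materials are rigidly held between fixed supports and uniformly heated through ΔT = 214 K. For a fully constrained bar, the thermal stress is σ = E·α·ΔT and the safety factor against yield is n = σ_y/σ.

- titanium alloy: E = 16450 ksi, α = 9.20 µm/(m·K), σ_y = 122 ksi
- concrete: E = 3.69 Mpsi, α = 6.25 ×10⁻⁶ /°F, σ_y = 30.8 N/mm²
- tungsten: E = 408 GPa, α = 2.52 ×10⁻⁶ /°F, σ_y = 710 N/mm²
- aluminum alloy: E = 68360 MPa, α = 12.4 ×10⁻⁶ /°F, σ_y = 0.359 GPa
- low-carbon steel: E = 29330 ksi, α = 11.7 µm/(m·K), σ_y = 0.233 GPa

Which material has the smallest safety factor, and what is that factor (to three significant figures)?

Per material, after unit conversion:
  titanium alloy: E = 113.4, α = 9.20, σ_y = 841.2 → σ = 223 MPa, n = 3.77
  concrete: E = 25.44, α = 11.2, σ_y = 30.80 → σ = 61.3 MPa, n = 0.503
  tungsten: E = 408.0, α = 4.54, σ_y = 710.0 → σ = 396 MPa, n = 1.79
  aluminum alloy: E = 68.36, α = 22.3, σ_y = 359.0 → σ = 327 MPa, n = 1.10
  low-carbon steel: E = 202.2, α = 11.7, σ_y = 233.0 → σ = 506 MPa, n = 0.460
Low-carbon steel has the lowest safety factor, n = 0.460.

low-carbon steel, n = 0.460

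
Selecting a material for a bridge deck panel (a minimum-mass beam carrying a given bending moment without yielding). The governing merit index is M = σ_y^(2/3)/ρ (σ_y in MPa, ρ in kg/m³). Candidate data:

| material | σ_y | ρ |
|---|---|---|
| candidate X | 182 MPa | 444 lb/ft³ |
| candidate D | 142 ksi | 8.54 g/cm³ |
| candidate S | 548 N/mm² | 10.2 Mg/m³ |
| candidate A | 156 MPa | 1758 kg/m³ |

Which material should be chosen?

candidate A

After converting to SI:
  candidate X: σ_y = 182.0 MPa, ρ = 7112 kg/m³
  candidate D: σ_y = 979.1 MPa, ρ = 8540 kg/m³
  candidate S: σ_y = 548.0 MPa, ρ = 10200 kg/m³
  candidate A: σ_y = 156.0 MPa, ρ = 1758 kg/m³
  candidate A: M = 16.5×10⁻³
  candidate D: M = 11.5×10⁻³
  candidate S: M = 6.57×10⁻³
  candidate X: M = 4.52×10⁻³
Candidate A has the largest M.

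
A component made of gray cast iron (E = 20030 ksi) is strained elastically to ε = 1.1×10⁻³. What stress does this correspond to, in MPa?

E = 20030 ksi = 138.1 GPa.
σ = E·ε = 138100 MPa × 1.1×10⁻³ = 152 MPa.

152 MPa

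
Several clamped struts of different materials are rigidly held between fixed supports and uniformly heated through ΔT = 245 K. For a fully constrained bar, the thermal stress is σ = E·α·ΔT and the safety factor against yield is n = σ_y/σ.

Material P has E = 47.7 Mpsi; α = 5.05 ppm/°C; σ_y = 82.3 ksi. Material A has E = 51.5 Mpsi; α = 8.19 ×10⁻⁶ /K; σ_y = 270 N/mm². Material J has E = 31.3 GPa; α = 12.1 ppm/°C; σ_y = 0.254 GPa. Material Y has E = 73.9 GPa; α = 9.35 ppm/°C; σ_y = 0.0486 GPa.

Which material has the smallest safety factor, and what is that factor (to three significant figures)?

Per material, after unit conversion:
  material P: E = 328.9, α = 5.05, σ_y = 567.4 → σ = 407 MPa, n = 1.39
  material A: E = 355.1, α = 8.19, σ_y = 270.0 → σ = 712 MPa, n = 0.379
  material J: E = 31.30, α = 12.1, σ_y = 254.0 → σ = 92.8 MPa, n = 2.74
  material Y: E = 73.90, α = 9.35, σ_y = 48.60 → σ = 169 MPa, n = 0.287
The minimum is material Y at n = 0.287.

material Y, n = 0.287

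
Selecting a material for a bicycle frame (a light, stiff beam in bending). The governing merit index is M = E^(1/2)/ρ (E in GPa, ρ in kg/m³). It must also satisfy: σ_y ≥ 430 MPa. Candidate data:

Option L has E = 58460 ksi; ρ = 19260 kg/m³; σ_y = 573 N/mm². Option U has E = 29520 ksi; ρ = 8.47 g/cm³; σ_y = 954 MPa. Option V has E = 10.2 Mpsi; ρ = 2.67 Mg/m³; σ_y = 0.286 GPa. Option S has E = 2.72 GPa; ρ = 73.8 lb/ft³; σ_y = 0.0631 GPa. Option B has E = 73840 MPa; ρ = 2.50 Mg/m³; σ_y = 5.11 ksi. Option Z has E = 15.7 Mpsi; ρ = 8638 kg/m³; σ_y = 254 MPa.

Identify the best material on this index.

option U

Screen on constraints: σ_y ≥ 430 MPa. Survivors: option L, option U.
Putting every candidate on a common basis:
  option L: E = 403.1 GPa, ρ = 19260 kg/m³
  option U: E = 203.5 GPa, ρ = 8470 kg/m³
  option U: M = 1.68×10⁻³
  option L: M = 1.04×10⁻³
Highest index: option U.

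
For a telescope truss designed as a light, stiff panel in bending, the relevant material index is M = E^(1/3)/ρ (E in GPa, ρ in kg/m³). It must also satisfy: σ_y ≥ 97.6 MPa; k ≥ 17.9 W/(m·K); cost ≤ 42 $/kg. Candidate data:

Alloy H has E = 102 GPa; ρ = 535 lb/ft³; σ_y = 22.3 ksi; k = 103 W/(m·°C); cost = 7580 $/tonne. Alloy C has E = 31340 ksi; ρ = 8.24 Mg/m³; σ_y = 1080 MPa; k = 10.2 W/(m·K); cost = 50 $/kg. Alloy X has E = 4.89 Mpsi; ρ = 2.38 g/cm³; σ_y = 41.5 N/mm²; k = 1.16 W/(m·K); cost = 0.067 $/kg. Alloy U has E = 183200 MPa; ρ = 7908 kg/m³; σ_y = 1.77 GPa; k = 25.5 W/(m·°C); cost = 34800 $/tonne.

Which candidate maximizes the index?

alloy U

Screen on constraints: σ_y ≥ 97.6 MPa; k ≥ 17.9 W/(m·K); cost ≤ 42 $/kg. Survivors: alloy H, alloy U.
Normalizing units and computing the index:
  alloy H: E = 102.0 GPa, ρ = 8570 kg/m³
  alloy U: E = 183.2 GPa, ρ = 7908 kg/m³
  alloy U: M = 0.718×10⁻³
  alloy H: M = 0.545×10⁻³
Alloy U has the largest M.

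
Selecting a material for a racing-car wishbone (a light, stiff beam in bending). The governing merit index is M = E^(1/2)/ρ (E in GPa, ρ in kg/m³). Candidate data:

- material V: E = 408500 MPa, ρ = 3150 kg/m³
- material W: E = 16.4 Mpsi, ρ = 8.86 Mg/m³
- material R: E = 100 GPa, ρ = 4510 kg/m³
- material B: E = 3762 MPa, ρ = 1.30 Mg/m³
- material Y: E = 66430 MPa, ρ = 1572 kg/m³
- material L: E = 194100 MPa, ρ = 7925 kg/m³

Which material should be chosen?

Putting every candidate on a common basis:
  material V: E = 408.5 GPa, ρ = 3150 kg/m³
  material W: E = 113.1 GPa, ρ = 8860 kg/m³
  material R: E = 100.0 GPa, ρ = 4510 kg/m³
  material B: E = 3.762 GPa, ρ = 1300 kg/m³
  material Y: E = 66.43 GPa, ρ = 1572 kg/m³
  material L: E = 194.1 GPa, ρ = 7925 kg/m³
  material V: M = 6.42×10⁻³
  material Y: M = 5.18×10⁻³
  material R: M = 2.22×10⁻³
  material L: M = 1.76×10⁻³
  material B: M = 1.49×10⁻³
  material W: M = 1.20×10⁻³
The maximum is for material V.

material V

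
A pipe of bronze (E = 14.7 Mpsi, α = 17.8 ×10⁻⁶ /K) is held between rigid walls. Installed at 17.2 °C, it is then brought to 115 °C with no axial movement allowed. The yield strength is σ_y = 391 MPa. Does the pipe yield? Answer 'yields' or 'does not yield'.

does not yield

E = 14.7 Mpsi = 101.4 GPa.
ΔT = 97.80 K. Constrained thermal stress σ = E·α·ΔT = 101.4×10³ MPa × 17.8×10⁻⁶ × 97.80 = 176 MPa (compressive).
Compare to σ_y = 391 MPa: σ < σ_y, so it does not yield.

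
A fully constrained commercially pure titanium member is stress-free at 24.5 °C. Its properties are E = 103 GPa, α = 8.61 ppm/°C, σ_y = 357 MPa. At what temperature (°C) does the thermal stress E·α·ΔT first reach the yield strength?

E·α·ΔT = 357.0 MPa ⇒ ΔT = 357.0 / (103.0×10³ × 8.61×10⁻⁶) = 402.6 K.
T = 24.5 + 402.6 = 427.1 °C.

427 °C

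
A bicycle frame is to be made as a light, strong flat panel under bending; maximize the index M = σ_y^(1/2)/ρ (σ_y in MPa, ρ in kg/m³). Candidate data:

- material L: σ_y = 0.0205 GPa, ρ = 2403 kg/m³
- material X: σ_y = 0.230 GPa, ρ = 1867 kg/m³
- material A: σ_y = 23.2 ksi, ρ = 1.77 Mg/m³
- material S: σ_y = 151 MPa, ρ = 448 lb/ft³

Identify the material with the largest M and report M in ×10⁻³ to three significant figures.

In SI units:
  material L: σ_y = 20.50 MPa, ρ = 2403 kg/m³
  material X: σ_y = 230.0 MPa, ρ = 1867 kg/m³
  material A: σ_y = 160.0 MPa, ρ = 1770 kg/m³
  material S: σ_y = 151.0 MPa, ρ = 7176 kg/m³
  material X: M = 8.12×10⁻³
  material A: M = 7.15×10⁻³
  material L: M = 1.88×10⁻³
  material S: M = 1.71×10⁻³
Material X ranks first.

material X, M = 8.12×10⁻³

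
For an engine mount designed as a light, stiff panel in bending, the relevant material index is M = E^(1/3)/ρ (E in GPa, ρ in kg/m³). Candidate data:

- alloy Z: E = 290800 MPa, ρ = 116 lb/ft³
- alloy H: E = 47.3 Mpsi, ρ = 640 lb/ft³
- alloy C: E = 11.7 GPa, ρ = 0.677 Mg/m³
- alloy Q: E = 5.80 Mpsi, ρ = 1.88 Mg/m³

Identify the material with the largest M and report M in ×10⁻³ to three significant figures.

alloy Z, M = 3.57×10⁻³

Normalizing units and computing the index:
  alloy Z: E = 290.8 GPa, ρ = 1858 kg/m³
  alloy H: E = 326.1 GPa, ρ = 10250 kg/m³
  alloy C: E = 11.70 GPa, ρ = 677.0 kg/m³
  alloy Q: E = 39.99 GPa, ρ = 1880 kg/m³
  alloy Z: M = 3.57×10⁻³
  alloy C: M = 3.35×10⁻³
  alloy Q: M = 1.82×10⁻³
  alloy H: M = 0.671×10⁻³
Alloy Z ranks first.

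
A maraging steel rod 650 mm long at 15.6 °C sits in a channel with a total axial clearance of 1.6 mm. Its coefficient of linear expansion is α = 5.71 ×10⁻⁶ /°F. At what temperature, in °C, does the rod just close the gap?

α = 5.71×10⁻⁶/°F × 9/5 = 10.3×10⁻⁶/K.
α·L₀·ΔT = 1.6 mm ⇒ ΔT = 1.6 / (10.3×10⁻⁶ × 650.0) = 239.5 K.
T = 15.6 + 239.5 = 255.1 °C.

255 °C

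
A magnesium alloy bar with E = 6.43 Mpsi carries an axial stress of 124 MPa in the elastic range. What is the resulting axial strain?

2.80×10⁻³

E = 6.43 Mpsi = 44.33 GPa = 44330 MPa.
ε = σ/E = 124 / 44330 = 2.80×10⁻³.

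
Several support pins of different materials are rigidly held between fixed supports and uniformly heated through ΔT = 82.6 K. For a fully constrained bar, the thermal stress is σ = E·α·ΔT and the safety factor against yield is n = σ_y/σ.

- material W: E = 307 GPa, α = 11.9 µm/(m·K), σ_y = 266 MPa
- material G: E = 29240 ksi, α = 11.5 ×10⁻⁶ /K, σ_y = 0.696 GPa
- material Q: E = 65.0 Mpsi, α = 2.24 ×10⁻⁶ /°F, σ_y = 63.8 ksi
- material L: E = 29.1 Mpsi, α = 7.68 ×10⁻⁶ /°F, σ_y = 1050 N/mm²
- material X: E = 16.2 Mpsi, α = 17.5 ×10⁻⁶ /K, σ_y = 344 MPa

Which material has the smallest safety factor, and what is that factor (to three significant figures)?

In consistent units (E in GPa, α in ×10⁻⁶/K, σ_y in MPa):
  material W: E = 307.0, α = 11.9, σ_y = 266.0 → σ = 302 MPa, n = 0.881
  material G: E = 201.6, α = 11.5, σ_y = 696.0 → σ = 192 MPa, n = 3.63
  material Q: E = 448.2, α = 4.03, σ_y = 439.9 → σ = 149 MPa, n = 2.95
  material L: E = 200.6, α = 13.8, σ_y = 1050 → σ = 229 MPa, n = 4.58
  material X: E = 111.7, α = 17.5, σ_y = 344.0 → σ = 161 MPa, n = 2.13
Smallest n: material W with n = 0.881.

material W, n = 0.881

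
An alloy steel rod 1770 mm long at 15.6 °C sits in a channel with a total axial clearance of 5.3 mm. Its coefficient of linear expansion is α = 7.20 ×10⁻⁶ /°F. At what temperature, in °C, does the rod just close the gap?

247 °C

α = 7.20×10⁻⁶/°F × 9/5 = 13.0×10⁻⁶/K.
α·L₀·ΔT = 5.3 mm ⇒ ΔT = 5.3 / (13.0×10⁻⁶ × 1770.0) = 231.0 K.
T = 15.6 + 231.0 = 246.6 °C.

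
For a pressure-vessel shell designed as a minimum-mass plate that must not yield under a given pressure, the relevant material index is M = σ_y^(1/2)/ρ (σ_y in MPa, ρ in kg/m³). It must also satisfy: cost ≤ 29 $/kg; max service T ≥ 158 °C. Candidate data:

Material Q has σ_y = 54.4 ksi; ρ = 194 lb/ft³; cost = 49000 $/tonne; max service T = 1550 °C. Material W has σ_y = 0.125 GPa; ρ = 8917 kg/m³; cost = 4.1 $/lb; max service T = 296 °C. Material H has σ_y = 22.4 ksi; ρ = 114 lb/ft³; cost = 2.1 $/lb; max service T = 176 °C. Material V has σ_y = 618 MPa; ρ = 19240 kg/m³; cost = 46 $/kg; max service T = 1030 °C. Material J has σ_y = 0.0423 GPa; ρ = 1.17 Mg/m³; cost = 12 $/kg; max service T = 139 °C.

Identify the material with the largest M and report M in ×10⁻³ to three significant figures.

Screen on constraints: cost ≤ 29 $/kg; max service T ≥ 158 °C. Survivors: material W, material H.
After converting to SI:
  material W: σ_y = 125.0 MPa, ρ = 8917 kg/m³
  material H: σ_y = 154.4 MPa, ρ = 1826 kg/m³
  material H: M = 6.81×10⁻³
  material W: M = 1.25×10⁻³
Highest index: material H.

material H, M = 6.81×10⁻³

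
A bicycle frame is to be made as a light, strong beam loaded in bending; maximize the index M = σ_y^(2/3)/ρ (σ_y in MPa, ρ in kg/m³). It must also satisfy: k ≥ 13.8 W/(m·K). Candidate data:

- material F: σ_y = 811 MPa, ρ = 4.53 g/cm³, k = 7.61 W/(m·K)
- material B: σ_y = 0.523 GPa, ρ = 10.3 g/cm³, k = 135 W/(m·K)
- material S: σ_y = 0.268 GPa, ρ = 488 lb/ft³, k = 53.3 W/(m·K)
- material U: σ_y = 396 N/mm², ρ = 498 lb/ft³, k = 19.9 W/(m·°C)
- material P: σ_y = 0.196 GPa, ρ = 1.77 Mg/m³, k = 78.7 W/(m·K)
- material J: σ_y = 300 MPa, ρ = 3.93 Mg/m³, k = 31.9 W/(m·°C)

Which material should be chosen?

Screen on constraints: k ≥ 13.8 W/(m·K). Survivors: material B, material S, material U, material P, material J.
In SI units:
  material B: σ_y = 523.0 MPa, ρ = 10300 kg/m³
  material S: σ_y = 268.0 MPa, ρ = 7817 kg/m³
  material U: σ_y = 396.0 MPa, ρ = 7977 kg/m³
  material P: σ_y = 196.0 MPa, ρ = 1770 kg/m³
  material J: σ_y = 300.0 MPa, ρ = 3930 kg/m³
  material P: M = 19.1×10⁻³
  material J: M = 11.4×10⁻³
  material U: M = 6.76×10⁻³
  material B: M = 6.30×10⁻³
  material S: M = 5.32×10⁻³
Highest index: material P.

material P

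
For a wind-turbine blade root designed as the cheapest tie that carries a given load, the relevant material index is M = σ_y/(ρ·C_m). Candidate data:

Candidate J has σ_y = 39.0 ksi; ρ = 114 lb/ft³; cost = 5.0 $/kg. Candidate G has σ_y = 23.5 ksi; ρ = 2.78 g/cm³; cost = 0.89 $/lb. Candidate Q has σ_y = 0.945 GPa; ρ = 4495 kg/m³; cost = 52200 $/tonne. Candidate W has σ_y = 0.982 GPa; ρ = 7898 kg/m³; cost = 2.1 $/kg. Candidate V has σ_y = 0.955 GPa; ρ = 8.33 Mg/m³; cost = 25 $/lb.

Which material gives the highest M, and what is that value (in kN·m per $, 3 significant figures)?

candidate W, M = 59.2 kN·m per $

Convert each candidate to consistent units, then evaluate M:
  candidate J: σ_y = 268.9 MPa, ρ = 1826 kg/m³, cost = 5.000 $/kg
  candidate G: σ_y = 162.0 MPa, ρ = 2780 kg/m³, cost = 1.962 $/kg
  candidate Q: σ_y = 945.0 MPa, ρ = 4495 kg/m³, cost = 52.20 $/kg
  candidate W: σ_y = 982.0 MPa, ρ = 7898 kg/m³, cost = 2.100 $/kg
  candidate V: σ_y = 955.0 MPa, ρ = 8330 kg/m³, cost = 55.11 $/kg
  candidate W: M = 59.2 kN·m per $
  candidate G: M = 29.7 kN·m per $
  candidate J: M = 29.5 kN·m per $
  candidate Q: M = 4.03 kN·m per $
  candidate V: M = 2.08 kN·m per $
The maximum is for candidate W.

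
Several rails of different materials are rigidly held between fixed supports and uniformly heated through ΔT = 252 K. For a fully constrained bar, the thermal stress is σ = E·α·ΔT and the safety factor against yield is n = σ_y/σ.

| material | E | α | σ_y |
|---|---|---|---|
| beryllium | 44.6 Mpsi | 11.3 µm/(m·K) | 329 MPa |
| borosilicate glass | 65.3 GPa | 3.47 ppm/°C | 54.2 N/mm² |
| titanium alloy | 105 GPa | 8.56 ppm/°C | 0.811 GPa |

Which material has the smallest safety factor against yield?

beryllium

With everything in SI (GPa, ×10⁻⁶/K, MPa):
  beryllium: E = 307.5, α = 11.3, σ_y = 329.0 → σ = 876 MPa, n = 0.376
  borosilicate glass: E = 65.30, α = 3.47, σ_y = 54.20 → σ = 57.1 MPa, n = 0.949
  titanium alloy: E = 105.0, α = 8.56, σ_y = 811.0 → σ = 226 MPa, n = 3.58
Smallest n: beryllium with n = 0.376.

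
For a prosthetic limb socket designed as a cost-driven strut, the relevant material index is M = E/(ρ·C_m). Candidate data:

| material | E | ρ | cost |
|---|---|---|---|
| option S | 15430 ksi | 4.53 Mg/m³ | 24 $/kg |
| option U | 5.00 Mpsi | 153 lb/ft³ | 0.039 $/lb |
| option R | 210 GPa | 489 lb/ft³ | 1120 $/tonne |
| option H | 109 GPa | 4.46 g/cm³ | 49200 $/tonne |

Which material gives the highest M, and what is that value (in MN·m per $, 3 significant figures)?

option U, M = 164 MN·m per $

Putting every candidate on a common basis:
  option S: E = 106.4 GPa, ρ = 4530 kg/m³, cost = 24.00 $/kg
  option U: E = 34.47 GPa, ρ = 2451 kg/m³, cost = 0.08598 $/kg
  option R: E = 210.0 GPa, ρ = 7833 kg/m³, cost = 1.120 $/kg
  option H: E = 109.0 GPa, ρ = 4460 kg/m³, cost = 49.20 $/kg
  option U: M = 164 MN·m per $
  option R: M = 23.9 MN·m per $
  option S: M = 0.979 MN·m per $
  option H: M = 0.497 MN·m per $
The maximum is for option U.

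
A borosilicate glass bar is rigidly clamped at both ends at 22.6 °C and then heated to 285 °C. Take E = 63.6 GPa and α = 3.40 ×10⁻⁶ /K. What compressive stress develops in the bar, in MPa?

56.7 MPa

ΔT = 262.4 K. Constrained thermal stress σ = E·α·ΔT = 63.60×10³ MPa × 3.40×10⁻⁶ × 262.4 = 56.7 MPa (compressive).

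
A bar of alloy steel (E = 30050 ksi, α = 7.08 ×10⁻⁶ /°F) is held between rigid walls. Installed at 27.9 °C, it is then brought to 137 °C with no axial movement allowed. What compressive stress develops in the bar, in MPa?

E = 30050 ksi = 207.2 GPa.
α = 7.08×10⁻⁶/°F × 9/5 = 12.7×10⁻⁶/K.
ΔT = 109.1 K. Constrained thermal stress σ = E·α·ΔT = 207.2×10³ MPa × 12.7×10⁻⁶ × 109.1 = 288 MPa (compressive).

288 MPa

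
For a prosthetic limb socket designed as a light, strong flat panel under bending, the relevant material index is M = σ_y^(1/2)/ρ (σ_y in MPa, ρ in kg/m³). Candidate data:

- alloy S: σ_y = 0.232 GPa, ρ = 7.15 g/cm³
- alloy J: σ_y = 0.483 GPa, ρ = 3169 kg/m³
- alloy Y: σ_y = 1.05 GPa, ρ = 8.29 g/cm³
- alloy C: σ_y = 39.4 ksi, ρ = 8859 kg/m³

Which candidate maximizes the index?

After converting to SI:
  alloy S: σ_y = 232.0 MPa, ρ = 7150 kg/m³
  alloy J: σ_y = 483.0 MPa, ρ = 3169 kg/m³
  alloy Y: σ_y = 1050 MPa, ρ = 8290 kg/m³
  alloy C: σ_y = 271.7 MPa, ρ = 8859 kg/m³
  alloy J: M = 6.94×10⁻³
  alloy Y: M = 3.91×10⁻³
  alloy S: M = 2.13×10⁻³
  alloy C: M = 1.86×10⁻³
The maximum is for alloy J.

alloy J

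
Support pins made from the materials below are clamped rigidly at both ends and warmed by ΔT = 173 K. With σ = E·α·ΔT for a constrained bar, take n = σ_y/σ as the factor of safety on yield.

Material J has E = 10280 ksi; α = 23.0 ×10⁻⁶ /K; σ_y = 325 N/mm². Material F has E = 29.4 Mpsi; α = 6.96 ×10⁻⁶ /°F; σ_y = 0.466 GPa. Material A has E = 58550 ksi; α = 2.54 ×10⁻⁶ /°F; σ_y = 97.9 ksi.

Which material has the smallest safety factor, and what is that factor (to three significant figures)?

material F, n = 1.06

In consistent units (E in GPa, α in ×10⁻⁶/K, σ_y in MPa):
  material J: E = 70.88, α = 23.0, σ_y = 325.0 → σ = 282 MPa, n = 1.15
  material F: E = 202.7, α = 12.5, σ_y = 466.0 → σ = 439 MPa, n = 1.06
  material A: E = 403.7, α = 4.57, σ_y = 675.0 → σ = 319 MPa, n = 2.11
The minimum is material F at n = 1.06.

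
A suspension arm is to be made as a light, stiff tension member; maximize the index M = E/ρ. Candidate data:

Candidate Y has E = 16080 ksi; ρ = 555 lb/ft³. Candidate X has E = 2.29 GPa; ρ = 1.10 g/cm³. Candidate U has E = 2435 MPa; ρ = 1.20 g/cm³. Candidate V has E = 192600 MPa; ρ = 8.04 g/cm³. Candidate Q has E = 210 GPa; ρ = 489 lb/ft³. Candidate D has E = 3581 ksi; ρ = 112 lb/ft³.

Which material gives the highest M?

Convert each candidate to consistent units, then evaluate M:
  candidate Y: E = 110.9 GPa, ρ = 8890 kg/m³
  candidate X: E = 2.290 GPa, ρ = 1100 kg/m³
  candidate U: E = 2.435 GPa, ρ = 1200 kg/m³
  candidate V: E = 192.6 GPa, ρ = 8040 kg/m³
  candidate Q: E = 210.0 GPa, ρ = 7833 kg/m³
  candidate D: E = 24.69 GPa, ρ = 1794 kg/m³
  candidate Q: M = 26.8 MN·m/kg
  candidate V: M = 24.0 MN·m/kg
  candidate D: M = 13.8 MN·m/kg
  candidate Y: M = 12.5 MN·m/kg
  candidate X: M = 2.08 MN·m/kg
  candidate U: M = 2.03 MN·m/kg
The maximum is for candidate Q.

candidate Q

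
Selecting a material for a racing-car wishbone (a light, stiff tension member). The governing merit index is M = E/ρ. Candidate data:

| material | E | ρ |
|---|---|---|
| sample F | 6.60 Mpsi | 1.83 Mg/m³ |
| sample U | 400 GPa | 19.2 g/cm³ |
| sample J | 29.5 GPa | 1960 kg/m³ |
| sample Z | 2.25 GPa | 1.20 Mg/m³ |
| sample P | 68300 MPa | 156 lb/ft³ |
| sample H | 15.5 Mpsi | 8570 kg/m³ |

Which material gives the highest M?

Convert each candidate to consistent units, then evaluate M:
  sample F: E = 45.51 GPa, ρ = 1830 kg/m³
  sample U: E = 400.0 GPa, ρ = 19200 kg/m³
  sample J: E = 29.50 GPa, ρ = 1960 kg/m³
  sample Z: E = 2.250 GPa, ρ = 1200 kg/m³
  sample P: E = 68.30 GPa, ρ = 2499 kg/m³
  sample H: E = 106.9 GPa, ρ = 8570 kg/m³
  sample P: M = 27.3 MN·m/kg
  sample F: M = 24.9 MN·m/kg
  sample U: M = 20.8 MN·m/kg
  sample J: M = 15.1 MN·m/kg
  sample H: M = 12.5 MN·m/kg
  sample Z: M = 1.88 MN·m/kg
Sample P has the largest M.

sample P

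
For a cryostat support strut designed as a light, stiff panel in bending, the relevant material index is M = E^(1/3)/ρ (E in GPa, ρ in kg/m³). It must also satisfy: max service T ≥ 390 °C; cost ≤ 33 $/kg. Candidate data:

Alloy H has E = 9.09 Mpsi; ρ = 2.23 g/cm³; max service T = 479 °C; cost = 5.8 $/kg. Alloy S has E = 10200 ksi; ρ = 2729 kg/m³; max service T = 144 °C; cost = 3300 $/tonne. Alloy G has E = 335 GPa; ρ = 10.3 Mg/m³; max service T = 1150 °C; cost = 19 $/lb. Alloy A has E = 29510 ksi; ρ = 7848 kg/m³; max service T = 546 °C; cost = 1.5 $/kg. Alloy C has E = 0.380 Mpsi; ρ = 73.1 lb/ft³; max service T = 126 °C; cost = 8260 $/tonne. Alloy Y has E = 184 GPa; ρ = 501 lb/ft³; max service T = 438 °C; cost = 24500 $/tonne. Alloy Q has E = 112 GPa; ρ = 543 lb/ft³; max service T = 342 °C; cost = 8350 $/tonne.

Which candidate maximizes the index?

Screen on constraints: max service T ≥ 390 °C; cost ≤ 33 $/kg. Survivors: alloy H, alloy A, alloy Y.
After converting to SI:
  alloy H: E = 62.67 GPa, ρ = 2230 kg/m³
  alloy A: E = 203.5 GPa, ρ = 7848 kg/m³
  alloy Y: E = 184.0 GPa, ρ = 8025 kg/m³
  alloy H: M = 1.78×10⁻³
  alloy A: M = 0.749×10⁻³
  alloy Y: M = 0.709×10⁻³
Highest index: alloy H.

alloy H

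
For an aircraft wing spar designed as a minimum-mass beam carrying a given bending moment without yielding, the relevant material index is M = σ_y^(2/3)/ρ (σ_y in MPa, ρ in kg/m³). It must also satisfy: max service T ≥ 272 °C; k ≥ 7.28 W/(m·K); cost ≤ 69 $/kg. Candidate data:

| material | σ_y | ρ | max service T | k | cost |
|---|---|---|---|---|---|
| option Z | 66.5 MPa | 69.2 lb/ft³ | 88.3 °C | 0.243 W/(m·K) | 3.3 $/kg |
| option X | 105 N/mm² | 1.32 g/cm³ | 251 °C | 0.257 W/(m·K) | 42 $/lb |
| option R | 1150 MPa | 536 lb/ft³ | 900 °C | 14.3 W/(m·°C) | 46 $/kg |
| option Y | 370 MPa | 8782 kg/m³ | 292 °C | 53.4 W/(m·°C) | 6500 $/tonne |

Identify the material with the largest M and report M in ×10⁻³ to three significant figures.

option R, M = 12.8×10⁻³

Screen on constraints: max service T ≥ 272 °C; k ≥ 7.28 W/(m·K); cost ≤ 69 $/kg. Survivors: option R, option Y.
Convert each candidate to consistent units, then evaluate M:
  option R: σ_y = 1150 MPa, ρ = 8586 kg/m³
  option Y: σ_y = 370.0 MPa, ρ = 8782 kg/m³
  option R: M = 12.8×10⁻³
  option Y: M = 5.87×10⁻³
Option R ranks first.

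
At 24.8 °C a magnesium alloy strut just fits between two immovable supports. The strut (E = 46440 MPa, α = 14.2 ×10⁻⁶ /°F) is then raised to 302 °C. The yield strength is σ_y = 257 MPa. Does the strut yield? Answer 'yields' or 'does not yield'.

yields

E = 46440 MPa = 46.44 GPa.
α = 14.2×10⁻⁶/°F × 9/5 = 25.6×10⁻⁶/K.
ΔT = 277.2 K. Constrained thermal stress σ = E·α·ΔT = 46.44×10³ MPa × 25.6×10⁻⁶ × 277.2 = 329 MPa (compressive).
Compare to σ_y = 257 MPa: σ ≥ σ_y, so it yields.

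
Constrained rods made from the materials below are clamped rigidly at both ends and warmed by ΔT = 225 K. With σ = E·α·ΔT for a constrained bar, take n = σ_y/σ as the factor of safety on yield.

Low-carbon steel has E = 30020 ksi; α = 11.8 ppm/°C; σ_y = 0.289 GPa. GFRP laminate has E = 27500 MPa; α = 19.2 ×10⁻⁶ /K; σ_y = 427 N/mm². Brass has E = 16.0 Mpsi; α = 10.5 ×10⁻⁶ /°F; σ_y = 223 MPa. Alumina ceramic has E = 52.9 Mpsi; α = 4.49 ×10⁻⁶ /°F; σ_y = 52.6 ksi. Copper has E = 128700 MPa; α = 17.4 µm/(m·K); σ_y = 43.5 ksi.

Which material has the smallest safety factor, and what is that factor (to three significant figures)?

brass, n = 0.475

With everything in SI (GPa, ×10⁻⁶/K, MPa):
  low-carbon steel: E = 207.0, α = 11.8, σ_y = 289.0 → σ = 550 MPa, n = 0.526
  GFRP laminate: E = 27.50, α = 19.2, σ_y = 427.0 → σ = 119 MPa, n = 3.59
  brass: E = 110.3, α = 18.9, σ_y = 223.0 → σ = 469 MPa, n = 0.475
  alumina ceramic: E = 364.7, α = 8.08, σ_y = 362.7 → σ = 663 MPa, n = 0.547
  copper: E = 128.7, α = 17.4, σ_y = 299.9 → σ = 504 MPa, n = 0.595
Brass has the lowest safety factor, n = 0.475.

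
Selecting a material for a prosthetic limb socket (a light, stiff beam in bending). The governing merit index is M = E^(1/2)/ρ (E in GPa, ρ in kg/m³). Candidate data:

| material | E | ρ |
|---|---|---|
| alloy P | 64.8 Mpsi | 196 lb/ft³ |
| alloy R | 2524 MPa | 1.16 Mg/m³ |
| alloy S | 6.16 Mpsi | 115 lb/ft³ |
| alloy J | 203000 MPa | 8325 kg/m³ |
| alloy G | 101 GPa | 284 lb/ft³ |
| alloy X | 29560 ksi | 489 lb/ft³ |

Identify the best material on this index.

alloy P

Convert each candidate to consistent units, then evaluate M:
  alloy P: E = 446.8 GPa, ρ = 3140 kg/m³
  alloy R: E = 2.524 GPa, ρ = 1160 kg/m³
  alloy S: E = 42.47 GPa, ρ = 1842 kg/m³
  alloy J: E = 203.0 GPa, ρ = 8325 kg/m³
  alloy G: E = 101.0 GPa, ρ = 4549 kg/m³
  alloy X: E = 203.8 GPa, ρ = 7833 kg/m³
  alloy P: M = 6.73×10⁻³
  alloy S: M = 3.54×10⁻³
  alloy G: M = 2.21×10⁻³
  alloy X: M = 1.82×10⁻³
  alloy J: M = 1.71×10⁻³
  alloy R: M = 1.37×10⁻³
The maximum is for alloy P.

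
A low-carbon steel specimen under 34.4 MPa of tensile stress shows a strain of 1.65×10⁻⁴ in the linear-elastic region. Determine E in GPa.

E = σ/ε = 34.4 MPa / 1.65×10⁻⁴ = 208500 MPa = 208 GPa.

208 GPa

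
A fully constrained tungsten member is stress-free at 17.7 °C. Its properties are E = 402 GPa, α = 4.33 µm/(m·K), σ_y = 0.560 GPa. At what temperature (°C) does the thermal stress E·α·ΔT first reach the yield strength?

σ_y = 0.560 GPa = 560.0 MPa.
E·α·ΔT = 560.0 MPa ⇒ ΔT = 560.0 / (402.0×10³ × 4.33×10⁻⁶) = 321.7 K.
T = 17.7 + 321.7 = 339.4 °C.

339 °C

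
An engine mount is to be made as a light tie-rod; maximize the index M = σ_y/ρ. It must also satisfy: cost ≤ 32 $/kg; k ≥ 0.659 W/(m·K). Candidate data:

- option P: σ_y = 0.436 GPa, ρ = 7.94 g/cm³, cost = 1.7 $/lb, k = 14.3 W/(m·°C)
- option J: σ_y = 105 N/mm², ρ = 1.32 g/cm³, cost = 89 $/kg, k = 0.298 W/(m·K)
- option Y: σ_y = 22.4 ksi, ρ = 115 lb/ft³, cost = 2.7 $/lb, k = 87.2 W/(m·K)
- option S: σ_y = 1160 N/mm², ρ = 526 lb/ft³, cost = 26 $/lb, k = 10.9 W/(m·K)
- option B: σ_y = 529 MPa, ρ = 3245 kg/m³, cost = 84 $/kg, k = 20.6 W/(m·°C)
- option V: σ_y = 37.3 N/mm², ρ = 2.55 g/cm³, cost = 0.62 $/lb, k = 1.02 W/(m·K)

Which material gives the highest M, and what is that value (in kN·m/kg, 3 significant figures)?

Screen on constraints: cost ≤ 32 $/kg; k ≥ 0.659 W/(m·K). Survivors: option P, option Y, option V.
After converting to SI:
  option P: σ_y = 436.0 MPa, ρ = 7940 kg/m³
  option Y: σ_y = 154.4 MPa, ρ = 1842 kg/m³
  option V: σ_y = 37.30 MPa, ρ = 2550 kg/m³
  option Y: M = 83.8 kN·m/kg
  option P: M = 54.9 kN·m/kg
  option V: M = 14.6 kN·m/kg
Highest index: option Y.

option Y, M = 83.8 kN·m/kg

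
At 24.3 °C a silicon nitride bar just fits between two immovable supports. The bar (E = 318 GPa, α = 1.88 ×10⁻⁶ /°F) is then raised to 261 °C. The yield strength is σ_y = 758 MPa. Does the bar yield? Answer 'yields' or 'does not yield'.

does not yield

α = 1.88×10⁻⁶/°F × 9/5 = 3.38×10⁻⁶/K.
ΔT = 236.7 K. Constrained thermal stress σ = E·α·ΔT = 318.0×10³ MPa × 3.38×10⁻⁶ × 236.7 = 255 MPa (compressive).
Compare to σ_y = 758 MPa: σ < σ_y, so it does not yield.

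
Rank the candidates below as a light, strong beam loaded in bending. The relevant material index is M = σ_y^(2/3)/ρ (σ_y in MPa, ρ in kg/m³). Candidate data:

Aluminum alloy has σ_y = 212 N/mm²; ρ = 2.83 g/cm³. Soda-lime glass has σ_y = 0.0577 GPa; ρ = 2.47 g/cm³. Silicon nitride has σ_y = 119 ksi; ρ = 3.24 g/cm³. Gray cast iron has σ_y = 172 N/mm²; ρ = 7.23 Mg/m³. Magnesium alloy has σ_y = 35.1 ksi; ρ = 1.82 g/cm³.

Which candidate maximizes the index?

Convert each candidate to consistent units, then evaluate M:
  aluminum alloy: σ_y = 212.0 MPa, ρ = 2830 kg/m³
  soda-lime glass: σ_y = 57.70 MPa, ρ = 2470 kg/m³
  silicon nitride: σ_y = 820.5 MPa, ρ = 3240 kg/m³
  gray cast iron: σ_y = 172.0 MPa, ρ = 7230 kg/m³
  magnesium alloy: σ_y = 242.0 MPa, ρ = 1820 kg/m³
  silicon nitride: M = 27.0×10⁻³
  magnesium alloy: M = 21.3×10⁻³
  aluminum alloy: M = 12.6×10⁻³
  soda-lime glass: M = 6.05×10⁻³
  gray cast iron: M = 4.28×10⁻³
The maximum is for silicon nitride.

silicon nitride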